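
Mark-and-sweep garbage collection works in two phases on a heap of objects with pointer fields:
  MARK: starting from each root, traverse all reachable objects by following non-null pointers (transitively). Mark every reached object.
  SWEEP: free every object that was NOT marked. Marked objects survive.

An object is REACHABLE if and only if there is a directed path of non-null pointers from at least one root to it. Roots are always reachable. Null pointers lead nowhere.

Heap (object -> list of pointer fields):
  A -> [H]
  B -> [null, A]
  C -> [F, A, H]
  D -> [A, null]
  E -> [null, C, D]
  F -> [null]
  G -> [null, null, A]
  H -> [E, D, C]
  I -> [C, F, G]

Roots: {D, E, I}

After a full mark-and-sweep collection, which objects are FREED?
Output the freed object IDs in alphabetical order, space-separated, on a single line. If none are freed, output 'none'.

Roots: D E I
Mark D: refs=A null, marked=D
Mark E: refs=null C D, marked=D E
Mark I: refs=C F G, marked=D E I
Mark A: refs=H, marked=A D E I
Mark C: refs=F A H, marked=A C D E I
Mark F: refs=null, marked=A C D E F I
Mark G: refs=null null A, marked=A C D E F G I
Mark H: refs=E D C, marked=A C D E F G H I
Unmarked (collected): B

Answer: B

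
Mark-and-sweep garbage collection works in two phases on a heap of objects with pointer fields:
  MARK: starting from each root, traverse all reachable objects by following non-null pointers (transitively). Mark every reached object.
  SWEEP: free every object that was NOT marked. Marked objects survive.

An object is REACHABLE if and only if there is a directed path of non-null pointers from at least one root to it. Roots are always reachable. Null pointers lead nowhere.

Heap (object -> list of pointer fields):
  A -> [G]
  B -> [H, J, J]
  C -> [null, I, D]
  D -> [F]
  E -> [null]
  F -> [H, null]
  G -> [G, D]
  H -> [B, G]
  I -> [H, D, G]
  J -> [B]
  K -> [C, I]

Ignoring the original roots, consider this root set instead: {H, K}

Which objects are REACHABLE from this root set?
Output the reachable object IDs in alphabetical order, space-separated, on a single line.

Answer: B C D F G H I J K

Derivation:
Roots: H K
Mark H: refs=B G, marked=H
Mark K: refs=C I, marked=H K
Mark B: refs=H J J, marked=B H K
Mark G: refs=G D, marked=B G H K
Mark C: refs=null I D, marked=B C G H K
Mark I: refs=H D G, marked=B C G H I K
Mark J: refs=B, marked=B C G H I J K
Mark D: refs=F, marked=B C D G H I J K
Mark F: refs=H null, marked=B C D F G H I J K
Unmarked (collected): A E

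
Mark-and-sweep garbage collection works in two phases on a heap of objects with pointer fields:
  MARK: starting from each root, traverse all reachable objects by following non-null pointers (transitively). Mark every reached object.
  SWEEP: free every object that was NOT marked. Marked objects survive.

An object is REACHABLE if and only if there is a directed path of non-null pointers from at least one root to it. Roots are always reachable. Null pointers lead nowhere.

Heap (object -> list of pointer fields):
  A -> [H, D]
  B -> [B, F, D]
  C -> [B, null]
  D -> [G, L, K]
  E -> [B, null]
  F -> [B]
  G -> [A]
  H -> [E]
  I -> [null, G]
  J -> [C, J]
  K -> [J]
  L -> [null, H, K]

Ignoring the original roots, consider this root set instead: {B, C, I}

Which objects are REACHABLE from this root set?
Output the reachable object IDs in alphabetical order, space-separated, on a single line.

Roots: B C I
Mark B: refs=B F D, marked=B
Mark C: refs=B null, marked=B C
Mark I: refs=null G, marked=B C I
Mark F: refs=B, marked=B C F I
Mark D: refs=G L K, marked=B C D F I
Mark G: refs=A, marked=B C D F G I
Mark L: refs=null H K, marked=B C D F G I L
Mark K: refs=J, marked=B C D F G I K L
Mark A: refs=H D, marked=A B C D F G I K L
Mark H: refs=E, marked=A B C D F G H I K L
Mark J: refs=C J, marked=A B C D F G H I J K L
Mark E: refs=B null, marked=A B C D E F G H I J K L
Unmarked (collected): (none)

Answer: A B C D E F G H I J K L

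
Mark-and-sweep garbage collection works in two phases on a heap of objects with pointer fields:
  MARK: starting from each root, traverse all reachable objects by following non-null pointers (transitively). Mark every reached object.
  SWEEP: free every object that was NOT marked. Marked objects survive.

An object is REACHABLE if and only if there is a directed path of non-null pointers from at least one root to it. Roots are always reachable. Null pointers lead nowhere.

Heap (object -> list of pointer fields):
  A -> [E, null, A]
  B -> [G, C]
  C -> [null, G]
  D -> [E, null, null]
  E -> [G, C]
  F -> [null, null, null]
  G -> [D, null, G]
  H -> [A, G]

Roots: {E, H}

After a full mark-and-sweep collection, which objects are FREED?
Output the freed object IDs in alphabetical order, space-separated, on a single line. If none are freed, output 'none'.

Roots: E H
Mark E: refs=G C, marked=E
Mark H: refs=A G, marked=E H
Mark G: refs=D null G, marked=E G H
Mark C: refs=null G, marked=C E G H
Mark A: refs=E null A, marked=A C E G H
Mark D: refs=E null null, marked=A C D E G H
Unmarked (collected): B F

Answer: B F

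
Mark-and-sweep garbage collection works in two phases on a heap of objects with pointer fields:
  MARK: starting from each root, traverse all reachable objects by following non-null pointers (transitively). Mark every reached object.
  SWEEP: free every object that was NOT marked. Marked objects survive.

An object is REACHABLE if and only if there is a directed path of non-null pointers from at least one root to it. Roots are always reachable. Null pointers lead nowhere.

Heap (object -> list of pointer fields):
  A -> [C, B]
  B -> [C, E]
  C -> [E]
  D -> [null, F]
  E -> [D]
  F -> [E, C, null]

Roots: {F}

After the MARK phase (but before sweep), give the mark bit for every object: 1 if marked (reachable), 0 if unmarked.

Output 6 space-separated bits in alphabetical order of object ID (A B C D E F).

Roots: F
Mark F: refs=E C null, marked=F
Mark E: refs=D, marked=E F
Mark C: refs=E, marked=C E F
Mark D: refs=null F, marked=C D E F
Unmarked (collected): A B

Answer: 0 0 1 1 1 1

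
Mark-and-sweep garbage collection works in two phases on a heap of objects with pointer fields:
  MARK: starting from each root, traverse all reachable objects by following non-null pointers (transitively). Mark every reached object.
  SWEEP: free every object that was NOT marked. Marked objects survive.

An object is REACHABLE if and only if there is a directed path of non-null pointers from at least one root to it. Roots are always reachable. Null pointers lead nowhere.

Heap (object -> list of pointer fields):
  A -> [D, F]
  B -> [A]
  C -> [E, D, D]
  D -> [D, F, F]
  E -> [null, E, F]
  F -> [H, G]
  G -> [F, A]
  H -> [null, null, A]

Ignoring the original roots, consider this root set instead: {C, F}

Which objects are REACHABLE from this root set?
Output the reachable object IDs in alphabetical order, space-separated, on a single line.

Answer: A C D E F G H

Derivation:
Roots: C F
Mark C: refs=E D D, marked=C
Mark F: refs=H G, marked=C F
Mark E: refs=null E F, marked=C E F
Mark D: refs=D F F, marked=C D E F
Mark H: refs=null null A, marked=C D E F H
Mark G: refs=F A, marked=C D E F G H
Mark A: refs=D F, marked=A C D E F G H
Unmarked (collected): B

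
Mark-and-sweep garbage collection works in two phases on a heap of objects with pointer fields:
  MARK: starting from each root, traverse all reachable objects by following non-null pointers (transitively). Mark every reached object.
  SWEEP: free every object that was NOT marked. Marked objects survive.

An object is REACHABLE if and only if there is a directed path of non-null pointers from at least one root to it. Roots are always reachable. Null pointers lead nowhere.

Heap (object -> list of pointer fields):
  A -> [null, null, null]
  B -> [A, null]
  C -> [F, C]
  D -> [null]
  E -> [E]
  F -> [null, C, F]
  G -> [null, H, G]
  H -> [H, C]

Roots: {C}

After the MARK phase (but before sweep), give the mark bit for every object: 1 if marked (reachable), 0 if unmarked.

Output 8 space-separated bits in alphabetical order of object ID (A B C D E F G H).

Answer: 0 0 1 0 0 1 0 0

Derivation:
Roots: C
Mark C: refs=F C, marked=C
Mark F: refs=null C F, marked=C F
Unmarked (collected): A B D E G H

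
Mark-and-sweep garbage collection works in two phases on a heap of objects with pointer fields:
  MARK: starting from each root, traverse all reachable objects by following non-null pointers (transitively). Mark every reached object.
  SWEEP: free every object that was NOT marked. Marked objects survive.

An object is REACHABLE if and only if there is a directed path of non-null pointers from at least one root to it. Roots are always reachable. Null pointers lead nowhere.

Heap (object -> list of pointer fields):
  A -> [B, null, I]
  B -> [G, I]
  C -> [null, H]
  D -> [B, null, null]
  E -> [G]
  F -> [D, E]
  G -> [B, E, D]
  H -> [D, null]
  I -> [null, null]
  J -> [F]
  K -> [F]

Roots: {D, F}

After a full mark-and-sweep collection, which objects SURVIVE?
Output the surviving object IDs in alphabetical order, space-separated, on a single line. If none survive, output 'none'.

Roots: D F
Mark D: refs=B null null, marked=D
Mark F: refs=D E, marked=D F
Mark B: refs=G I, marked=B D F
Mark E: refs=G, marked=B D E F
Mark G: refs=B E D, marked=B D E F G
Mark I: refs=null null, marked=B D E F G I
Unmarked (collected): A C H J K

Answer: B D E F G I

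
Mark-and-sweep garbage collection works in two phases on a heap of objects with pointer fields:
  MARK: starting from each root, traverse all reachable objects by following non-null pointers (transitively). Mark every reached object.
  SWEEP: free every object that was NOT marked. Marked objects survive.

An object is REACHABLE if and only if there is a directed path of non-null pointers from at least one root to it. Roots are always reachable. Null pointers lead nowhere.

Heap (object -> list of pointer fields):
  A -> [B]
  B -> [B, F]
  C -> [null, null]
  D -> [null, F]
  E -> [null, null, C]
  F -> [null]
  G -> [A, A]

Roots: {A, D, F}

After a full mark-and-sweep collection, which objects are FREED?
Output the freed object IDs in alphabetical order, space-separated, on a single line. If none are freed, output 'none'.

Roots: A D F
Mark A: refs=B, marked=A
Mark D: refs=null F, marked=A D
Mark F: refs=null, marked=A D F
Mark B: refs=B F, marked=A B D F
Unmarked (collected): C E G

Answer: C E G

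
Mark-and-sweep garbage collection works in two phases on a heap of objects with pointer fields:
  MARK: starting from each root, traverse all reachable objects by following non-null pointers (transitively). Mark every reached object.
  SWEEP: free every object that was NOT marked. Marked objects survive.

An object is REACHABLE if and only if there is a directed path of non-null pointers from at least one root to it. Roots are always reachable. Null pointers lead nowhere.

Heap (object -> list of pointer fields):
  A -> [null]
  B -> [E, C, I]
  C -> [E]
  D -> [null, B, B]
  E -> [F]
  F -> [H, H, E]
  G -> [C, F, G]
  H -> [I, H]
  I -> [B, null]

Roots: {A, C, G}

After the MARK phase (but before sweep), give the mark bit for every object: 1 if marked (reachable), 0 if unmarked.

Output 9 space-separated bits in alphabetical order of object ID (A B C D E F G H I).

Roots: A C G
Mark A: refs=null, marked=A
Mark C: refs=E, marked=A C
Mark G: refs=C F G, marked=A C G
Mark E: refs=F, marked=A C E G
Mark F: refs=H H E, marked=A C E F G
Mark H: refs=I H, marked=A C E F G H
Mark I: refs=B null, marked=A C E F G H I
Mark B: refs=E C I, marked=A B C E F G H I
Unmarked (collected): D

Answer: 1 1 1 0 1 1 1 1 1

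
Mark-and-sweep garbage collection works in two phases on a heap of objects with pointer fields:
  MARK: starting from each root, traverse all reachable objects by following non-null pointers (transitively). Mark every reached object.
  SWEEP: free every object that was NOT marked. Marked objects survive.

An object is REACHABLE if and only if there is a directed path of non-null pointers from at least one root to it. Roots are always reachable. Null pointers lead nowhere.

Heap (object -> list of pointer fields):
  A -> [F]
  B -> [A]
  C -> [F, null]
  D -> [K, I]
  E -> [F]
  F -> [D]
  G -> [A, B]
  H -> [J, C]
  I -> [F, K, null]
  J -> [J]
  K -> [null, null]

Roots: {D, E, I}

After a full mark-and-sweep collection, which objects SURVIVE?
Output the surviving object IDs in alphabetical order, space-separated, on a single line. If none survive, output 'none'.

Answer: D E F I K

Derivation:
Roots: D E I
Mark D: refs=K I, marked=D
Mark E: refs=F, marked=D E
Mark I: refs=F K null, marked=D E I
Mark K: refs=null null, marked=D E I K
Mark F: refs=D, marked=D E F I K
Unmarked (collected): A B C G H J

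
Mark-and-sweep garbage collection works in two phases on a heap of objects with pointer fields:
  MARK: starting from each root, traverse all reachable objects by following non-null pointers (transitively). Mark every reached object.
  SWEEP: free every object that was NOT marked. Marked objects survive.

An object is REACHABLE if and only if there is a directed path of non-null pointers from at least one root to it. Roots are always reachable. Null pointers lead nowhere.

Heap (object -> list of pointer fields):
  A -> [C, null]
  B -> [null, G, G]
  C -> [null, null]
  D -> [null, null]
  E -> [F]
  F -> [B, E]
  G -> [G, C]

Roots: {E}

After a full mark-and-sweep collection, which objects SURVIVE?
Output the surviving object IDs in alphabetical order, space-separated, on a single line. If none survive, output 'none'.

Answer: B C E F G

Derivation:
Roots: E
Mark E: refs=F, marked=E
Mark F: refs=B E, marked=E F
Mark B: refs=null G G, marked=B E F
Mark G: refs=G C, marked=B E F G
Mark C: refs=null null, marked=B C E F G
Unmarked (collected): A D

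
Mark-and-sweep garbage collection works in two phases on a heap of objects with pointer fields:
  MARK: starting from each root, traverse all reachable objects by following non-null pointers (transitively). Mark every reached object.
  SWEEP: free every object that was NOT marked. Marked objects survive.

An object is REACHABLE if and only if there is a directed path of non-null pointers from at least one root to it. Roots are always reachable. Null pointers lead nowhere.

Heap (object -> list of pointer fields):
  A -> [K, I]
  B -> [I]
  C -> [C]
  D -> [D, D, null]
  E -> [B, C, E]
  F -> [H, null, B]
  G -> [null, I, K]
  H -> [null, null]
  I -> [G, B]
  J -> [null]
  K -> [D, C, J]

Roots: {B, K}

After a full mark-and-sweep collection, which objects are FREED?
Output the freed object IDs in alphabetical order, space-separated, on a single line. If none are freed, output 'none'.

Answer: A E F H

Derivation:
Roots: B K
Mark B: refs=I, marked=B
Mark K: refs=D C J, marked=B K
Mark I: refs=G B, marked=B I K
Mark D: refs=D D null, marked=B D I K
Mark C: refs=C, marked=B C D I K
Mark J: refs=null, marked=B C D I J K
Mark G: refs=null I K, marked=B C D G I J K
Unmarked (collected): A E F H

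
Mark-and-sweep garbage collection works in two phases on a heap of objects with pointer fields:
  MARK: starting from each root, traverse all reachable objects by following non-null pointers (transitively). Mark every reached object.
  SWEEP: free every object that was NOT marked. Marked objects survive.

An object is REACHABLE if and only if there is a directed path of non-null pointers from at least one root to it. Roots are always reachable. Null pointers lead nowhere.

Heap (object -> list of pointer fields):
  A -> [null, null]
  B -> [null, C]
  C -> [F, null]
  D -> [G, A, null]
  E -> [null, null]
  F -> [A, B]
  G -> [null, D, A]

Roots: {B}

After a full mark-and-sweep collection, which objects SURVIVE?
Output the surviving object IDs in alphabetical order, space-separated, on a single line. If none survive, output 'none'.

Answer: A B C F

Derivation:
Roots: B
Mark B: refs=null C, marked=B
Mark C: refs=F null, marked=B C
Mark F: refs=A B, marked=B C F
Mark A: refs=null null, marked=A B C F
Unmarked (collected): D E G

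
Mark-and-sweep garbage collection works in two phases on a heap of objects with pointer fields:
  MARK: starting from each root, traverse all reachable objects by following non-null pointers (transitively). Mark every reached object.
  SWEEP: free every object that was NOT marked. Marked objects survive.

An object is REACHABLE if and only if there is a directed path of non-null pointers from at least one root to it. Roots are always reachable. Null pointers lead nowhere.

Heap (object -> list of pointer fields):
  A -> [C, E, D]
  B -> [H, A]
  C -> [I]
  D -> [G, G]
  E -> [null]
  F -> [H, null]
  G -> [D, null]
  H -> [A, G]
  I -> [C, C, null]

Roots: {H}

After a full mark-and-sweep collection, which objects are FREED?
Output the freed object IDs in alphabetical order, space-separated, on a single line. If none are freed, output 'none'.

Roots: H
Mark H: refs=A G, marked=H
Mark A: refs=C E D, marked=A H
Mark G: refs=D null, marked=A G H
Mark C: refs=I, marked=A C G H
Mark E: refs=null, marked=A C E G H
Mark D: refs=G G, marked=A C D E G H
Mark I: refs=C C null, marked=A C D E G H I
Unmarked (collected): B F

Answer: B F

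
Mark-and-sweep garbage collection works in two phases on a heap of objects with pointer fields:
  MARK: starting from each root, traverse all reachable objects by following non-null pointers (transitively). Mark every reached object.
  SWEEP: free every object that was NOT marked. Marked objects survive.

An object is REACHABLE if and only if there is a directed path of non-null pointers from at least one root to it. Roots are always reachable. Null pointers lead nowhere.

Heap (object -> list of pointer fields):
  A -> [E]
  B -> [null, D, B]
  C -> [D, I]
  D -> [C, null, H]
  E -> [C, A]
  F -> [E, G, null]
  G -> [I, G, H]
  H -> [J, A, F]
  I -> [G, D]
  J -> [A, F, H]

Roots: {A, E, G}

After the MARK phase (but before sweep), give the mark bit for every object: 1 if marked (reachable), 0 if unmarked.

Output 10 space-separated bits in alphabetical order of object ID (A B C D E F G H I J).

Answer: 1 0 1 1 1 1 1 1 1 1

Derivation:
Roots: A E G
Mark A: refs=E, marked=A
Mark E: refs=C A, marked=A E
Mark G: refs=I G H, marked=A E G
Mark C: refs=D I, marked=A C E G
Mark I: refs=G D, marked=A C E G I
Mark H: refs=J A F, marked=A C E G H I
Mark D: refs=C null H, marked=A C D E G H I
Mark J: refs=A F H, marked=A C D E G H I J
Mark F: refs=E G null, marked=A C D E F G H I J
Unmarked (collected): B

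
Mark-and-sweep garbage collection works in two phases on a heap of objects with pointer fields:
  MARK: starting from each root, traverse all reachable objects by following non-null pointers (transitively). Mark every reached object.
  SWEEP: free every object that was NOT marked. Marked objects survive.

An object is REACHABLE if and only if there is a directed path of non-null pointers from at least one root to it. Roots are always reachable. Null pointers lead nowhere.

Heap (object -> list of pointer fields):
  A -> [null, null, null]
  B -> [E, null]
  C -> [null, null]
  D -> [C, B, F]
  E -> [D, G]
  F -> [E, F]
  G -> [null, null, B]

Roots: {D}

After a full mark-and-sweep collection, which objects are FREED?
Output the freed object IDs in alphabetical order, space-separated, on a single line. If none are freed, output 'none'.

Answer: A

Derivation:
Roots: D
Mark D: refs=C B F, marked=D
Mark C: refs=null null, marked=C D
Mark B: refs=E null, marked=B C D
Mark F: refs=E F, marked=B C D F
Mark E: refs=D G, marked=B C D E F
Mark G: refs=null null B, marked=B C D E F G
Unmarked (collected): A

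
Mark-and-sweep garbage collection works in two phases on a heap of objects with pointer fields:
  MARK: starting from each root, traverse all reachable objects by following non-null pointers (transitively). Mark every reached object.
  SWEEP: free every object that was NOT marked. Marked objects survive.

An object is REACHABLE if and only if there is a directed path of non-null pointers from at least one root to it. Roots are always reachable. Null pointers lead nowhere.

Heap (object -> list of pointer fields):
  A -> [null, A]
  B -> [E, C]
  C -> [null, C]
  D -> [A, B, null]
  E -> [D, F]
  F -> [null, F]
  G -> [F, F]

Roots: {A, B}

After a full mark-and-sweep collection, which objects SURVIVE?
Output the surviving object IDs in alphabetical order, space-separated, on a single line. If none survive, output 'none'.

Roots: A B
Mark A: refs=null A, marked=A
Mark B: refs=E C, marked=A B
Mark E: refs=D F, marked=A B E
Mark C: refs=null C, marked=A B C E
Mark D: refs=A B null, marked=A B C D E
Mark F: refs=null F, marked=A B C D E F
Unmarked (collected): G

Answer: A B C D E F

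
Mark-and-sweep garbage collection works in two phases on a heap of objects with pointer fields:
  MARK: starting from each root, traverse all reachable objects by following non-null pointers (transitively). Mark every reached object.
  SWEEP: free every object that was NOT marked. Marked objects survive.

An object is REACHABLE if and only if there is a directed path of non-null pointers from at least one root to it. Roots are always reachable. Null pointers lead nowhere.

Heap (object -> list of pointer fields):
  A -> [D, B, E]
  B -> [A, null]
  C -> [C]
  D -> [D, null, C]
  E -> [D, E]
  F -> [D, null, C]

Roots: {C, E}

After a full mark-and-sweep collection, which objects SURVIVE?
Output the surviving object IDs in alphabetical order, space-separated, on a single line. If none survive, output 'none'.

Roots: C E
Mark C: refs=C, marked=C
Mark E: refs=D E, marked=C E
Mark D: refs=D null C, marked=C D E
Unmarked (collected): A B F

Answer: C D E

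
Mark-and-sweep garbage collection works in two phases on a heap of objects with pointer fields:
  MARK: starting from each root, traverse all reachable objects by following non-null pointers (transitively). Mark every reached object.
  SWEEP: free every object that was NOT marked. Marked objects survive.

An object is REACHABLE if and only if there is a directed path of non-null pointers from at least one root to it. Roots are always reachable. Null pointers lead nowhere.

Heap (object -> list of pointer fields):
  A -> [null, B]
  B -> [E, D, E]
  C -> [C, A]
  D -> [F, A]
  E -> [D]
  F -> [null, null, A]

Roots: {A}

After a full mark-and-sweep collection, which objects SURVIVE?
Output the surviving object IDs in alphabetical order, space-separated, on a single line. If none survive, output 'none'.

Roots: A
Mark A: refs=null B, marked=A
Mark B: refs=E D E, marked=A B
Mark E: refs=D, marked=A B E
Mark D: refs=F A, marked=A B D E
Mark F: refs=null null A, marked=A B D E F
Unmarked (collected): C

Answer: A B D E F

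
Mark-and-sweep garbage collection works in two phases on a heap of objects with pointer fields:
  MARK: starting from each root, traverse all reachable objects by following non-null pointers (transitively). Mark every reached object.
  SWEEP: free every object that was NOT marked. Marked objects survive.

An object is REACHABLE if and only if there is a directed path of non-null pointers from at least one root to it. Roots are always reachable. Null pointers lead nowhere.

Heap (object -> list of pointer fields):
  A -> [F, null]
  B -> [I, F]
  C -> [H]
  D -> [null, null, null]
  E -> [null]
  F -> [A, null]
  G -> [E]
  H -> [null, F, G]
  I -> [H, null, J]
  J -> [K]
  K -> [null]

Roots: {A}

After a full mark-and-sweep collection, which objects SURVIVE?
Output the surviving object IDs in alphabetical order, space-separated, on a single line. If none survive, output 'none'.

Roots: A
Mark A: refs=F null, marked=A
Mark F: refs=A null, marked=A F
Unmarked (collected): B C D E G H I J K

Answer: A F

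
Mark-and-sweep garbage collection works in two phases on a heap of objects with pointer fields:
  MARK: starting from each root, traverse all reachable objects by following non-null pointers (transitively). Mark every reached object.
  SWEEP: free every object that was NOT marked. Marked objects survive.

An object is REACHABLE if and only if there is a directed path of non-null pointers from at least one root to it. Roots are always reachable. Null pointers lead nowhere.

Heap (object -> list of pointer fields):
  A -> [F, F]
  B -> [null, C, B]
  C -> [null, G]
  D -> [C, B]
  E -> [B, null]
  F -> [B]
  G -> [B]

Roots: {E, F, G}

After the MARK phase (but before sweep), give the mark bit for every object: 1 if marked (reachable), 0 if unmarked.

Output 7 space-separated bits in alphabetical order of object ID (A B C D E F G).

Roots: E F G
Mark E: refs=B null, marked=E
Mark F: refs=B, marked=E F
Mark G: refs=B, marked=E F G
Mark B: refs=null C B, marked=B E F G
Mark C: refs=null G, marked=B C E F G
Unmarked (collected): A D

Answer: 0 1 1 0 1 1 1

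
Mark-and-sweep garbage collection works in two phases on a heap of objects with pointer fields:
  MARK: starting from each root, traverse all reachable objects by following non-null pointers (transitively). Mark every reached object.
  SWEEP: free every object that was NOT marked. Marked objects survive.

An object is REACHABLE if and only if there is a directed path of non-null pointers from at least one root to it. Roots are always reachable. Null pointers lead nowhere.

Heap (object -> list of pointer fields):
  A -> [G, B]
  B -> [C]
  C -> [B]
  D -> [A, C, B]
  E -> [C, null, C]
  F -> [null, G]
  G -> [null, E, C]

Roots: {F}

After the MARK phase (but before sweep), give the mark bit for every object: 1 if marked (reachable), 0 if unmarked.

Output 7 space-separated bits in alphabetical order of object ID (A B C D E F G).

Roots: F
Mark F: refs=null G, marked=F
Mark G: refs=null E C, marked=F G
Mark E: refs=C null C, marked=E F G
Mark C: refs=B, marked=C E F G
Mark B: refs=C, marked=B C E F G
Unmarked (collected): A D

Answer: 0 1 1 0 1 1 1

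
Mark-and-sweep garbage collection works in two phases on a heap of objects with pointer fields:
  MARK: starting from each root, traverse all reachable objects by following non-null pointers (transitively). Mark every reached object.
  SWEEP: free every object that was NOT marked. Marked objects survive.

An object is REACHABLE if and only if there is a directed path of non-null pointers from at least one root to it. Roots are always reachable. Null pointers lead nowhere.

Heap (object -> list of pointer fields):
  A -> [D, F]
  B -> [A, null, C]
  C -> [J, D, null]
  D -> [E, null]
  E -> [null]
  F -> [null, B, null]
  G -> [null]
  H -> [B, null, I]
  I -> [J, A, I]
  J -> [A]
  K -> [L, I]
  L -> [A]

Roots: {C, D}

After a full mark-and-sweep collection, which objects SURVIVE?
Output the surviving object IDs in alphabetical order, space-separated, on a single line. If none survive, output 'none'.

Roots: C D
Mark C: refs=J D null, marked=C
Mark D: refs=E null, marked=C D
Mark J: refs=A, marked=C D J
Mark E: refs=null, marked=C D E J
Mark A: refs=D F, marked=A C D E J
Mark F: refs=null B null, marked=A C D E F J
Mark B: refs=A null C, marked=A B C D E F J
Unmarked (collected): G H I K L

Answer: A B C D E F J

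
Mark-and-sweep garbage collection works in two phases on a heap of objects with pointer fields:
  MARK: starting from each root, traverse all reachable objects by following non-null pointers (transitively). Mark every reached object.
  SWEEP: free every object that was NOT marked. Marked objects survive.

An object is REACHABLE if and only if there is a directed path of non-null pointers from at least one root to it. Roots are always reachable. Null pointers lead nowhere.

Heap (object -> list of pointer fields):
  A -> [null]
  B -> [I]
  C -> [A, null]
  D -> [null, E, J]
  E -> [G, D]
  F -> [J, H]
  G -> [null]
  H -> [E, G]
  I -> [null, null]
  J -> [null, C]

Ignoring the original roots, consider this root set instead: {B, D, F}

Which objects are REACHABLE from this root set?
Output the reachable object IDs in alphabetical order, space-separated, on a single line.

Answer: A B C D E F G H I J

Derivation:
Roots: B D F
Mark B: refs=I, marked=B
Mark D: refs=null E J, marked=B D
Mark F: refs=J H, marked=B D F
Mark I: refs=null null, marked=B D F I
Mark E: refs=G D, marked=B D E F I
Mark J: refs=null C, marked=B D E F I J
Mark H: refs=E G, marked=B D E F H I J
Mark G: refs=null, marked=B D E F G H I J
Mark C: refs=A null, marked=B C D E F G H I J
Mark A: refs=null, marked=A B C D E F G H I J
Unmarked (collected): (none)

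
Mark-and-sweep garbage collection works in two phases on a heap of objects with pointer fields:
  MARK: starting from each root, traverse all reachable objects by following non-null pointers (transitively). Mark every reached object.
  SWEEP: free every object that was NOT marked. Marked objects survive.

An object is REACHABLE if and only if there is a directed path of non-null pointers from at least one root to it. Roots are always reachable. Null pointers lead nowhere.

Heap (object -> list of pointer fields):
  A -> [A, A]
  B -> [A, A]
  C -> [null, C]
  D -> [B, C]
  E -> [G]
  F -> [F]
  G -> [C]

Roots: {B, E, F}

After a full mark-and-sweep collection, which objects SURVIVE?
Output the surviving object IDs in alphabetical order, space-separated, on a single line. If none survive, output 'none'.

Roots: B E F
Mark B: refs=A A, marked=B
Mark E: refs=G, marked=B E
Mark F: refs=F, marked=B E F
Mark A: refs=A A, marked=A B E F
Mark G: refs=C, marked=A B E F G
Mark C: refs=null C, marked=A B C E F G
Unmarked (collected): D

Answer: A B C E F G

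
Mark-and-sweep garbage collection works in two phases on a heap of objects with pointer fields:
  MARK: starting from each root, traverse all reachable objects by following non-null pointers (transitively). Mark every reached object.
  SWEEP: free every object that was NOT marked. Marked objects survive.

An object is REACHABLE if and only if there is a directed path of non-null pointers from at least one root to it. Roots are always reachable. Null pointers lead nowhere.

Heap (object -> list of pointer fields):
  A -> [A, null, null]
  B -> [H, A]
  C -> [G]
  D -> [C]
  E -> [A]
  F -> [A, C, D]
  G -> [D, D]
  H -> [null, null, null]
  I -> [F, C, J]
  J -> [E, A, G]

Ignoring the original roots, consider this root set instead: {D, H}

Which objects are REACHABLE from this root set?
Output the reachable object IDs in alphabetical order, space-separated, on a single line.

Answer: C D G H

Derivation:
Roots: D H
Mark D: refs=C, marked=D
Mark H: refs=null null null, marked=D H
Mark C: refs=G, marked=C D H
Mark G: refs=D D, marked=C D G H
Unmarked (collected): A B E F I J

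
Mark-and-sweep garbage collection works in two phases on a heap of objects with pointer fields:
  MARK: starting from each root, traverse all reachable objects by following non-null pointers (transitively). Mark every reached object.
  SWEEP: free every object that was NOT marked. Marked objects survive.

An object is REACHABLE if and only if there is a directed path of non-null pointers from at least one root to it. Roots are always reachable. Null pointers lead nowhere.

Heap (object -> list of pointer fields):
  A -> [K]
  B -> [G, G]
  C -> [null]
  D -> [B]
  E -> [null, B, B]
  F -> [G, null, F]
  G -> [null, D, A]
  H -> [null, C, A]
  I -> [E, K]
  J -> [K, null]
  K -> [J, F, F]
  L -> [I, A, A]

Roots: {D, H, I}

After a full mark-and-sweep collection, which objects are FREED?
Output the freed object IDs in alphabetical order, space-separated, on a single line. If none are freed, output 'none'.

Roots: D H I
Mark D: refs=B, marked=D
Mark H: refs=null C A, marked=D H
Mark I: refs=E K, marked=D H I
Mark B: refs=G G, marked=B D H I
Mark C: refs=null, marked=B C D H I
Mark A: refs=K, marked=A B C D H I
Mark E: refs=null B B, marked=A B C D E H I
Mark K: refs=J F F, marked=A B C D E H I K
Mark G: refs=null D A, marked=A B C D E G H I K
Mark J: refs=K null, marked=A B C D E G H I J K
Mark F: refs=G null F, marked=A B C D E F G H I J K
Unmarked (collected): L

Answer: L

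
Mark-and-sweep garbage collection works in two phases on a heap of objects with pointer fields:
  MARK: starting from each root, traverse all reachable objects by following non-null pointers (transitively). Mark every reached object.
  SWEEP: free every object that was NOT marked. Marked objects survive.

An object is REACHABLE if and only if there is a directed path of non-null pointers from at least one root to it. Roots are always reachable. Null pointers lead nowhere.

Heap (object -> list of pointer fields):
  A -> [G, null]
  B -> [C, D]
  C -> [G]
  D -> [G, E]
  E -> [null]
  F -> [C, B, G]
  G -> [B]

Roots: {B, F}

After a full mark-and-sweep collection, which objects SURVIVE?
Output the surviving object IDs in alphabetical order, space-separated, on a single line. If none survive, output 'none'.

Roots: B F
Mark B: refs=C D, marked=B
Mark F: refs=C B G, marked=B F
Mark C: refs=G, marked=B C F
Mark D: refs=G E, marked=B C D F
Mark G: refs=B, marked=B C D F G
Mark E: refs=null, marked=B C D E F G
Unmarked (collected): A

Answer: B C D E F G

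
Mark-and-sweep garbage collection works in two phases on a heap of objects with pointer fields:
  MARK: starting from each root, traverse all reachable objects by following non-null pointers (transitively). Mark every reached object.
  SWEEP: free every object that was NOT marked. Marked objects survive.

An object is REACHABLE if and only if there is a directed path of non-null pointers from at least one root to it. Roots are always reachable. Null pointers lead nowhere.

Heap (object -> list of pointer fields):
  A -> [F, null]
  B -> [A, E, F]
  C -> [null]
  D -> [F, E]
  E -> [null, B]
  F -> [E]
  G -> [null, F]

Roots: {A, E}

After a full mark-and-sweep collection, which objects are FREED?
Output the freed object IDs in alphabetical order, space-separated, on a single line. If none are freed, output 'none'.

Roots: A E
Mark A: refs=F null, marked=A
Mark E: refs=null B, marked=A E
Mark F: refs=E, marked=A E F
Mark B: refs=A E F, marked=A B E F
Unmarked (collected): C D G

Answer: C D G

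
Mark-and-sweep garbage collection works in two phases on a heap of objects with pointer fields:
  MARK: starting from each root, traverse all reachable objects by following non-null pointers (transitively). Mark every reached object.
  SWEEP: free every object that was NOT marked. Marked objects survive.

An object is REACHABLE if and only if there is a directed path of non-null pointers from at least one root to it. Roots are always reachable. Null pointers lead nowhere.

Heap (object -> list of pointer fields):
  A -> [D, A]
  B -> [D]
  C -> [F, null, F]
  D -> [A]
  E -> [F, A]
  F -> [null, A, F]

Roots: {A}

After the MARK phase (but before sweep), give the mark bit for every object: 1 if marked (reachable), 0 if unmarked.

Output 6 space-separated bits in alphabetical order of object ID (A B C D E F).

Roots: A
Mark A: refs=D A, marked=A
Mark D: refs=A, marked=A D
Unmarked (collected): B C E F

Answer: 1 0 0 1 0 0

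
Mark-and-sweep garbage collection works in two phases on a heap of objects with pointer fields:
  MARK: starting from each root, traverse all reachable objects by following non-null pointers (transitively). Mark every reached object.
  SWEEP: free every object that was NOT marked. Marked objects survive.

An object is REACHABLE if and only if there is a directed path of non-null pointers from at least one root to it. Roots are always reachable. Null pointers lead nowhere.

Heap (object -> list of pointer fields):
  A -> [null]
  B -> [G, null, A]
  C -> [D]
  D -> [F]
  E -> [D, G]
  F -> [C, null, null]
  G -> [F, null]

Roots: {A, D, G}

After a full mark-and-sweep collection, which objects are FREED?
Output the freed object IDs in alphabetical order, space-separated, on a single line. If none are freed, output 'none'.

Answer: B E

Derivation:
Roots: A D G
Mark A: refs=null, marked=A
Mark D: refs=F, marked=A D
Mark G: refs=F null, marked=A D G
Mark F: refs=C null null, marked=A D F G
Mark C: refs=D, marked=A C D F G
Unmarked (collected): B E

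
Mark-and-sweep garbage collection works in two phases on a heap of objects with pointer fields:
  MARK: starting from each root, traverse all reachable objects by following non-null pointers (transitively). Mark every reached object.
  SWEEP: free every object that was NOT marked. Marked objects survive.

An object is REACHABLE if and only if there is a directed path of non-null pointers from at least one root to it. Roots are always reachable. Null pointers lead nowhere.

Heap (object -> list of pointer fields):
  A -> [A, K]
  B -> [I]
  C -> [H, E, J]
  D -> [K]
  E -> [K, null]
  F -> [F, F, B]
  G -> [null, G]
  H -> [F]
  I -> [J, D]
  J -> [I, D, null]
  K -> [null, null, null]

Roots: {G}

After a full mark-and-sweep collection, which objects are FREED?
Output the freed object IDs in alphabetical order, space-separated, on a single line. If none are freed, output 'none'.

Answer: A B C D E F H I J K

Derivation:
Roots: G
Mark G: refs=null G, marked=G
Unmarked (collected): A B C D E F H I J K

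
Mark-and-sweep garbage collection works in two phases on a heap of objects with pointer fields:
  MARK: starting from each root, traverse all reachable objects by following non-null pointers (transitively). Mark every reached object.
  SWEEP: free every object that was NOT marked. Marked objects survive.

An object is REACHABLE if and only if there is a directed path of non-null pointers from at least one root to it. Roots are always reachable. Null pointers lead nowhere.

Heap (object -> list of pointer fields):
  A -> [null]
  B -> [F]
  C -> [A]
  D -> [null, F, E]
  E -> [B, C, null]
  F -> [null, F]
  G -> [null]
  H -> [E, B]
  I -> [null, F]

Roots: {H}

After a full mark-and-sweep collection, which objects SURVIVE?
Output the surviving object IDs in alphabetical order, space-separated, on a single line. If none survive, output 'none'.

Roots: H
Mark H: refs=E B, marked=H
Mark E: refs=B C null, marked=E H
Mark B: refs=F, marked=B E H
Mark C: refs=A, marked=B C E H
Mark F: refs=null F, marked=B C E F H
Mark A: refs=null, marked=A B C E F H
Unmarked (collected): D G I

Answer: A B C E F H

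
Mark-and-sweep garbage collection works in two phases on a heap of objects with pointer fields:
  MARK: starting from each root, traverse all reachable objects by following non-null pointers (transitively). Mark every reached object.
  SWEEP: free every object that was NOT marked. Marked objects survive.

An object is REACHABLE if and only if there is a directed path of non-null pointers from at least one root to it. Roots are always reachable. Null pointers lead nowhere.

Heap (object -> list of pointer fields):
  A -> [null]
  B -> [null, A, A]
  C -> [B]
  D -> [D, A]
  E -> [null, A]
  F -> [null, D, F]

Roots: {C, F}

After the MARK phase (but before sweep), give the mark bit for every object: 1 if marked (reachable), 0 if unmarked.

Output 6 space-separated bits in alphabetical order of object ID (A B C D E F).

Answer: 1 1 1 1 0 1

Derivation:
Roots: C F
Mark C: refs=B, marked=C
Mark F: refs=null D F, marked=C F
Mark B: refs=null A A, marked=B C F
Mark D: refs=D A, marked=B C D F
Mark A: refs=null, marked=A B C D F
Unmarked (collected): E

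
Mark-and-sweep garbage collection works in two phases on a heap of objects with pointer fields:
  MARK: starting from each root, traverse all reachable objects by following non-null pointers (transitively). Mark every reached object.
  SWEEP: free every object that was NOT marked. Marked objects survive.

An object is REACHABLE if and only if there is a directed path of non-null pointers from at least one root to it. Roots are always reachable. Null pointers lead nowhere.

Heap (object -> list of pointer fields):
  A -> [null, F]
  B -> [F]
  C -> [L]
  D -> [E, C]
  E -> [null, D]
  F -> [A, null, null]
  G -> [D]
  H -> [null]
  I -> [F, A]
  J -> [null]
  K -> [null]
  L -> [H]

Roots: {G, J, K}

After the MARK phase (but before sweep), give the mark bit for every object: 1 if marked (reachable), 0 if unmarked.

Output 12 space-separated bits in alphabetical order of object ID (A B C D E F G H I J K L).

Roots: G J K
Mark G: refs=D, marked=G
Mark J: refs=null, marked=G J
Mark K: refs=null, marked=G J K
Mark D: refs=E C, marked=D G J K
Mark E: refs=null D, marked=D E G J K
Mark C: refs=L, marked=C D E G J K
Mark L: refs=H, marked=C D E G J K L
Mark H: refs=null, marked=C D E G H J K L
Unmarked (collected): A B F I

Answer: 0 0 1 1 1 0 1 1 0 1 1 1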